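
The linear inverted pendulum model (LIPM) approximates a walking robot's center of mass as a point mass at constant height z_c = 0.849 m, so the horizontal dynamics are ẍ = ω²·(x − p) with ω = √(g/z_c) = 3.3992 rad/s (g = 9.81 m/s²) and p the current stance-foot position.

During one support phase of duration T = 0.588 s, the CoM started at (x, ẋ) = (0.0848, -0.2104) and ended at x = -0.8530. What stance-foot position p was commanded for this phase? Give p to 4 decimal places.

ωT = 3.3992·0.588 = 1.998730; cosh(ωT) = 3.757591, sinh(ωT) = 3.622084
x(T) = p + (x₀−p)·cosh(ωT) + (ẋ₀/ω)·sinh(ωT) ⇒ p·(1 − cosh) = x(T) − x₀·cosh − (ẋ₀/ω)·sinh
numerator   = -0.8530 − (0.0848)·3.757591 − (-0.2104/3.3992)·3.622084 = -0.947448
denominator = 1 − 3.757591 = -2.757591
p = -0.947448 / -2.757591 = 0.3436

p = 0.3436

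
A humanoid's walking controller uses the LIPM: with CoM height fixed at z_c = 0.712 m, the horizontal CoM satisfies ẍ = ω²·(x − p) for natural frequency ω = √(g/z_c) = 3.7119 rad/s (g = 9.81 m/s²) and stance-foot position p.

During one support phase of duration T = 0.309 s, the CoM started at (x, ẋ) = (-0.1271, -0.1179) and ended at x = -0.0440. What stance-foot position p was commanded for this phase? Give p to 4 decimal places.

p = -0.3018

ωT = 3.7119·0.309 = 1.146977; cosh(ωT) = 1.733128, sinh(ωT) = 1.415533
x(T) = p + (x₀−p)·cosh(ωT) + (ẋ₀/ω)·sinh(ωT) ⇒ p·(1 − cosh) = x(T) − x₀·cosh − (ẋ₀/ω)·sinh
numerator   = -0.0440 − (-0.1271)·1.733128 − (-0.1179/3.7119)·1.415533 = 0.221242
denominator = 1 − 1.733128 = -0.733128
p = 0.221242 / -0.733128 = -0.3018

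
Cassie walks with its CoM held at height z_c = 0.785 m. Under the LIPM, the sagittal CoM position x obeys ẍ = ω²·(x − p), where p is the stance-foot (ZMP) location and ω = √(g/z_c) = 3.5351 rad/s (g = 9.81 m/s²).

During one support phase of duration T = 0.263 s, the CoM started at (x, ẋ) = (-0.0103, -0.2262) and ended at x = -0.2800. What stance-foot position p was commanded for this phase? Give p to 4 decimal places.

p = 0.4232

ωT = 3.5351·0.263 = 0.929731; cosh(ωT) = 1.464244, sinh(ωT) = 1.069584
x(T) = p + (x₀−p)·cosh(ωT) + (ẋ₀/ω)·sinh(ωT) ⇒ p·(1 − cosh) = x(T) − x₀·cosh − (ẋ₀/ω)·sinh
numerator   = -0.2800 − (-0.0103)·1.464244 − (-0.2262/3.5351)·1.069584 = -0.196479
denominator = 1 − 1.464244 = -0.464244
p = -0.196479 / -0.464244 = 0.4232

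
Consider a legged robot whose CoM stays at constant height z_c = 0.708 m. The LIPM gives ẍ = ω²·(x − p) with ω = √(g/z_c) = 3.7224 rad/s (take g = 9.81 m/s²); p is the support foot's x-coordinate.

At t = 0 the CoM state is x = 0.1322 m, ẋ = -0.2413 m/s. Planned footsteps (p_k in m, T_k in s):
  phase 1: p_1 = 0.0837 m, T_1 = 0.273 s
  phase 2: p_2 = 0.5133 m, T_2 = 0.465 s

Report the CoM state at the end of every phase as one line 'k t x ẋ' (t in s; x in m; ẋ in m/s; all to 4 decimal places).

1 0.2730 0.0817 -0.1603
2 0.7380 -0.8611 -4.8600

phase 1: p=0.0837, T=0.273, ωT=1.016215, cosh=1.562340, sinh=1.200378; start (x,ẋ)=(0.132200, -0.241300) → end (x,ẋ)=(0.081660, -0.160281)
phase 2: p=0.5133, T=0.465, ωT=1.730916, cosh=2.911473, sinh=2.734351; start (x,ẋ)=(0.081660, -0.160281) → end (x,ẋ)=(-0.861144, -4.860030)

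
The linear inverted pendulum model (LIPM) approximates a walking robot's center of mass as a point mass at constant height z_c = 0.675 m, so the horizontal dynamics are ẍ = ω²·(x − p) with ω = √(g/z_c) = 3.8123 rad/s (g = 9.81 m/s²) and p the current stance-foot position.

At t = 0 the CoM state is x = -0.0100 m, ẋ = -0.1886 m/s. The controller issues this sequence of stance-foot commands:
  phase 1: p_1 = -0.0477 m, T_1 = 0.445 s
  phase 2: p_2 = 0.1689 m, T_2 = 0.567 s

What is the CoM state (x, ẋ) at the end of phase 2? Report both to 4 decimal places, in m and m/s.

x = -1.0620, ẋ = -4.6046

phase 1: p=-0.0477, T=0.445, ωT=1.696473, cosh=2.819003, sinh=2.635674; start (x,ẋ)=(-0.010000, -0.188600) → end (x,ẋ)=(-0.071814, -0.152855)
phase 2: p=0.1689, T=0.567, ωT=2.161574, cosh=4.399971, sinh=4.284827; start (x,ẋ)=(-0.071814, -0.152855) → end (x,ẋ)=(-1.062037, -4.604636)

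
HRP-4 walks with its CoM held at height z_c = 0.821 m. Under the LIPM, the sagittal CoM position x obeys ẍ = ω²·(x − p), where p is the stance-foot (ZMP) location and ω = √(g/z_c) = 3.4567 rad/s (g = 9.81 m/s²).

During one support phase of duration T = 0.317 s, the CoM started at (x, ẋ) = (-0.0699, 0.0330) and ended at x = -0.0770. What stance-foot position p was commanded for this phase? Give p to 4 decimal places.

p = -0.0401

ωT = 3.4567·0.317 = 1.095774; cosh(ωT) = 1.662889, sinh(ωT) = 1.328608
x(T) = p + (x₀−p)·cosh(ωT) + (ẋ₀/ω)·sinh(ωT) ⇒ p·(1 − cosh) = x(T) − x₀·cosh − (ẋ₀/ω)·sinh
numerator   = -0.0770 − (-0.0699)·1.662889 − (0.0330/3.4567)·1.328608 = 0.026552
denominator = 1 − 1.662889 = -0.662889
p = 0.026552 / -0.662889 = -0.0401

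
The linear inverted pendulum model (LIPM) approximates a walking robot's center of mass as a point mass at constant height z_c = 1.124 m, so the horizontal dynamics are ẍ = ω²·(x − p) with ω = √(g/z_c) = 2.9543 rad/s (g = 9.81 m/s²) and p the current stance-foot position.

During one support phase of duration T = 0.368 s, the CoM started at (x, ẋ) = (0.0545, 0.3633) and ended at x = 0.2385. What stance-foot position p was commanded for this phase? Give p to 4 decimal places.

ωT = 2.9543·0.368 = 1.087182; cosh(ωT) = 1.651535, sinh(ωT) = 1.314370
x(T) = p + (x₀−p)·cosh(ωT) + (ẋ₀/ω)·sinh(ωT) ⇒ p·(1 − cosh) = x(T) − x₀·cosh − (ẋ₀/ω)·sinh
numerator   = 0.2385 − (0.0545)·1.651535 − (0.3633/2.9543)·1.314370 = -0.013141
denominator = 1 − 1.651535 = -0.651535
p = -0.013141 / -0.651535 = 0.0202

p = 0.0202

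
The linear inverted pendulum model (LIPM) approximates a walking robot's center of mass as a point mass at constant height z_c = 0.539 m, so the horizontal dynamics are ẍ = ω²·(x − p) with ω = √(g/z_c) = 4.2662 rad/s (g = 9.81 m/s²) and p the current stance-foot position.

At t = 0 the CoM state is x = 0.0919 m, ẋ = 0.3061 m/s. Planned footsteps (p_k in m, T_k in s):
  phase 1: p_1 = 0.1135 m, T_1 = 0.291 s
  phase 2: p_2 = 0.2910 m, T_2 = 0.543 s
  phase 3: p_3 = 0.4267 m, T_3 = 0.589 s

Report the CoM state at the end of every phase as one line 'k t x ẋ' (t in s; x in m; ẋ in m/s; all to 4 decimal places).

phase 1: p=0.1135, T=0.291, ωT=1.241464, cosh=1.874819, sinh=1.585858; start (x,ẋ)=(0.091900, 0.306100) → end (x,ẋ)=(0.186789, 0.427745)
phase 2: p=0.2910, T=0.543, ωT=2.316547, cosh=5.119604, sinh=5.020990; start (x,ẋ)=(0.186789, 0.427745) → end (x,ẋ)=(0.260906, -0.042364)
phase 3: p=0.4267, T=0.589, ωT=2.512792, cosh=6.210186, sinh=6.129145; start (x,ẋ)=(0.260906, -0.042364) → end (x,ẋ)=(-0.663776, -4.598298)

1 0.2910 0.1868 0.4277
2 0.8340 0.2609 -0.0424
3 1.4230 -0.6638 -4.5983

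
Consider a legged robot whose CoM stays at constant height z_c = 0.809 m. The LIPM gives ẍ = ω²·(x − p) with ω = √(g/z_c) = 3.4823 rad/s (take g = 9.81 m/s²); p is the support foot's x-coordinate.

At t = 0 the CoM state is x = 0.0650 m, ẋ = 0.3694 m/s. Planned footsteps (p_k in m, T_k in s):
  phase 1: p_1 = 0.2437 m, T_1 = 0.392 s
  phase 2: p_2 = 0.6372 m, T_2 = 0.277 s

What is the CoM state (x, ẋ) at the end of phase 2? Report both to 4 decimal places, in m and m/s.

x = -0.3409, ẋ = -2.7874

phase 1: p=0.2437, T=0.392, ωT=1.365062, cosh=2.085665, sinh=1.830300; start (x,ẋ)=(0.065000, 0.369400) → end (x,ẋ)=(0.065149, -0.368527)
phase 2: p=0.6372, T=0.277, ωT=0.964597, cosh=1.502434, sinh=1.121297; start (x,ẋ)=(0.065149, -0.368527) → end (x,ẋ)=(-0.340934, -2.787372)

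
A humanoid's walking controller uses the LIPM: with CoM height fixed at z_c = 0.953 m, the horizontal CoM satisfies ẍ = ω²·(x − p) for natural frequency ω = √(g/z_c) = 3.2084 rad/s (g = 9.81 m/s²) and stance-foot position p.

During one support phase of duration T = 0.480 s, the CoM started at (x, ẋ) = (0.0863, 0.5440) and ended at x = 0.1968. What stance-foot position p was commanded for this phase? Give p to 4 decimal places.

p = 0.2716

ωT = 3.2084·0.480 = 1.540032; cosh(ωT) = 2.439557, sinh(ωT) = 2.225183
x(T) = p + (x₀−p)·cosh(ωT) + (ẋ₀/ω)·sinh(ωT) ⇒ p·(1 − cosh) = x(T) − x₀·cosh − (ẋ₀/ω)·sinh
numerator   = 0.1968 − (0.0863)·2.439557 − (0.5440/3.2084)·2.225183 = -0.391024
denominator = 1 − 2.439557 = -1.439557
p = -0.391024 / -1.439557 = 0.2716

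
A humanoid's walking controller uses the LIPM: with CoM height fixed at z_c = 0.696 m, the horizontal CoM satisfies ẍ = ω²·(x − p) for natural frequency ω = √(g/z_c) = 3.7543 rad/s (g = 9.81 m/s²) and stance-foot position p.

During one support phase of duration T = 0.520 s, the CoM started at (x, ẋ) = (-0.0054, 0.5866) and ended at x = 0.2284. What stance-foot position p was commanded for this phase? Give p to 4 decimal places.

ωT = 3.7543·0.520 = 1.952236; cosh(ωT) = 3.593189, sinh(ωT) = 3.451233
x(T) = p + (x₀−p)·cosh(ωT) + (ẋ₀/ω)·sinh(ωT) ⇒ p·(1 − cosh) = x(T) − x₀·cosh − (ẋ₀/ω)·sinh
numerator   = 0.2284 − (-0.0054)·3.593189 − (0.5866/3.7543)·3.451233 = -0.291443
denominator = 1 − 3.593189 = -2.593189
p = -0.291443 / -2.593189 = 0.1124

p = 0.1124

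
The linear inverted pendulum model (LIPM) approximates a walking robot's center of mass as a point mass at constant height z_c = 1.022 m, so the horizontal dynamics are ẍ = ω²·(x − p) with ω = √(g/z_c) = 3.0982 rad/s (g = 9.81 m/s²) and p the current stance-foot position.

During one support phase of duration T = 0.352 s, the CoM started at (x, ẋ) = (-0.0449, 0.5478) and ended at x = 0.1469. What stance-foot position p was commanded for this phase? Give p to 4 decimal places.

ωT = 3.0982·0.352 = 1.090566; cosh(ωT) = 1.655993, sinh(ωT) = 1.319967
x(T) = p + (x₀−p)·cosh(ωT) + (ẋ₀/ω)·sinh(ωT) ⇒ p·(1 − cosh) = x(T) − x₀·cosh − (ẋ₀/ω)·sinh
numerator   = 0.1469 − (-0.0449)·1.655993 − (0.5478/3.0982)·1.319967 = -0.012132
denominator = 1 − 1.655993 = -0.655993
p = -0.012132 / -0.655993 = 0.0185

p = 0.0185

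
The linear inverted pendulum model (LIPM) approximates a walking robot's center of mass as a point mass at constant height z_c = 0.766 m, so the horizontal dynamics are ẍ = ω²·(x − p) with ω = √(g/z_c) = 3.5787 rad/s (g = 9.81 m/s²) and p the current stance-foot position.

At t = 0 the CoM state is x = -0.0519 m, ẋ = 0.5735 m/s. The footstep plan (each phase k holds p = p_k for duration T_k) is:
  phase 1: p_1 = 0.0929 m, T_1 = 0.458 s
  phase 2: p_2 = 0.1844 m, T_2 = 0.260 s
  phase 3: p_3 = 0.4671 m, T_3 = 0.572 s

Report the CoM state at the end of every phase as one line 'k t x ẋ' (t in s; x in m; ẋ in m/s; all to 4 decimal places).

1 0.4580 0.1031 0.2484
2 0.7180 0.1396 0.0523
3 1.2900 -0.7667 -4.2571

phase 1: p=0.0929, T=0.458, ωT=1.639045, cosh=2.672206, sinh=2.478041; start (x,ẋ)=(-0.051900, 0.573500) → end (x,ẋ)=(0.103080, 0.248400)
phase 2: p=0.1844, T=0.260, ωT=0.930462, cosh=1.465026, sinh=1.070654; start (x,ẋ)=(0.103080, 0.248400) → end (x,ẋ)=(0.139579, 0.052330)
phase 3: p=0.4671, T=0.572, ωT=2.047016, cosh=3.936939, sinh=3.807820; start (x,ẋ)=(0.139579, 0.052330) → end (x,ẋ)=(-0.766651, -4.257128)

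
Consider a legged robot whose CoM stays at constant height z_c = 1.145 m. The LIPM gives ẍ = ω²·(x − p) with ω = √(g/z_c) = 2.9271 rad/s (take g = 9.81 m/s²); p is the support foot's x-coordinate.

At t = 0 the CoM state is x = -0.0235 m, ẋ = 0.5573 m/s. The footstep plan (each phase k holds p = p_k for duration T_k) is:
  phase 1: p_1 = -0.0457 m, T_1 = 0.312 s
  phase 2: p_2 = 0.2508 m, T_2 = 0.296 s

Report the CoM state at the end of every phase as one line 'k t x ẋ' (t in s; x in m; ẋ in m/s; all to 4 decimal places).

phase 1: p=-0.0457, T=0.312, ωT=0.913255, cosh=1.446819, sinh=1.045603; start (x,ẋ)=(-0.023500, 0.557300) → end (x,ẋ)=(0.185495, 0.874257)
phase 2: p=0.2508, T=0.296, ωT=0.866422, cosh=1.399419, sinh=0.978966; start (x,ẋ)=(0.185495, 0.874257) → end (x,ẋ)=(0.451806, 1.036320)

1 0.3120 0.1855 0.8743
2 0.6080 0.4518 1.0363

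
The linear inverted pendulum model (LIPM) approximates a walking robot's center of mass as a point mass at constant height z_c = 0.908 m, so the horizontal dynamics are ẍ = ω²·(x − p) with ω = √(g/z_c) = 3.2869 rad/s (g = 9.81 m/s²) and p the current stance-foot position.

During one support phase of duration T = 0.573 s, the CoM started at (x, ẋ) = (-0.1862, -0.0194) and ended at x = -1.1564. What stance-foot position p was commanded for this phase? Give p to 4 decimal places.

ωT = 3.2869·0.573 = 1.883394; cosh(ωT) = 3.363928, sinh(ωT) = 3.211855
x(T) = p + (x₀−p)·cosh(ωT) + (ẋ₀/ω)·sinh(ωT) ⇒ p·(1 − cosh) = x(T) − x₀·cosh − (ẋ₀/ω)·sinh
numerator   = -1.1564 − (-0.1862)·3.363928 − (-0.0194/3.2869)·3.211855 = -0.511079
denominator = 1 − 3.363928 = -2.363928
p = -0.511079 / -2.363928 = 0.2162

p = 0.2162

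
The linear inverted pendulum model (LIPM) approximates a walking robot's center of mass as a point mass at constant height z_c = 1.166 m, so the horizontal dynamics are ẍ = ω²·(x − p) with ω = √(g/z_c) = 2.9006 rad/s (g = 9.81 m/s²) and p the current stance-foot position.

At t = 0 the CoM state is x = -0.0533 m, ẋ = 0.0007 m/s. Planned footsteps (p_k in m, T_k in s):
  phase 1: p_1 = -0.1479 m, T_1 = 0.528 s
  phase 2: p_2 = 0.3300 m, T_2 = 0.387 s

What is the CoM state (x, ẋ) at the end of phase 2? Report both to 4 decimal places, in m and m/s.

phase 1: p=-0.1479, T=0.528, ωT=1.531517, cosh=2.420697, sinh=2.204490; start (x,ẋ)=(-0.053300, 0.000700) → end (x,ẋ)=(0.081630, 0.606599)
phase 2: p=0.3300, T=0.387, ωT=1.122532, cosh=1.699040, sinh=1.373585; start (x,ẋ)=(0.081630, 0.606599) → end (x,ẋ)=(0.195266, 0.041075)

x = 0.1953, ẋ = 0.0411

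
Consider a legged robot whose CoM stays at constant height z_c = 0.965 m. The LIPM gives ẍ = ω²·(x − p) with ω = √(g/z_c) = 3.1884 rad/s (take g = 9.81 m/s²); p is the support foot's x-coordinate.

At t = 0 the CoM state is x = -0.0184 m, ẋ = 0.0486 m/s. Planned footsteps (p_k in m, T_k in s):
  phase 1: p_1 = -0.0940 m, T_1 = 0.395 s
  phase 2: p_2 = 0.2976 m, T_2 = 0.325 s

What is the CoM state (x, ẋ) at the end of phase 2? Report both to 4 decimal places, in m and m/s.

phase 1: p=-0.0940, T=0.395, ωT=1.259418, cosh=1.903595, sinh=1.619776; start (x,ẋ)=(-0.018400, 0.048600) → end (x,ẋ)=(0.074602, 0.482950)
phase 2: p=0.2976, T=0.325, ωT=1.036230, cosh=1.586680, sinh=1.231891; start (x,ẋ)=(0.074602, 0.482950) → end (x,ẋ)=(0.130369, -0.109596)

x = 0.1304, ẋ = -0.1096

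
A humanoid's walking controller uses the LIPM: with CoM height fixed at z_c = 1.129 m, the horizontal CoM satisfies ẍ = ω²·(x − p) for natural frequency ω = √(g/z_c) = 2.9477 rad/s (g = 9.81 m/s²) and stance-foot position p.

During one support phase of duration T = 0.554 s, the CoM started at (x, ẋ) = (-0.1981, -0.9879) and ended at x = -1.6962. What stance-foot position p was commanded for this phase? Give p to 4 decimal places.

ωT = 2.9477·0.554 = 1.633026; cosh(ωT) = 2.657340, sinh(ωT) = 2.462002
x(T) = p + (x₀−p)·cosh(ωT) + (ẋ₀/ω)·sinh(ωT) ⇒ p·(1 − cosh) = x(T) − x₀·cosh − (ẋ₀/ω)·sinh
numerator   = -1.6962 − (-0.1981)·2.657340 − (-0.9879/2.9477)·2.462002 = -0.344659
denominator = 1 − 2.657340 = -1.657340
p = -0.344659 / -1.657340 = 0.2080

p = 0.2080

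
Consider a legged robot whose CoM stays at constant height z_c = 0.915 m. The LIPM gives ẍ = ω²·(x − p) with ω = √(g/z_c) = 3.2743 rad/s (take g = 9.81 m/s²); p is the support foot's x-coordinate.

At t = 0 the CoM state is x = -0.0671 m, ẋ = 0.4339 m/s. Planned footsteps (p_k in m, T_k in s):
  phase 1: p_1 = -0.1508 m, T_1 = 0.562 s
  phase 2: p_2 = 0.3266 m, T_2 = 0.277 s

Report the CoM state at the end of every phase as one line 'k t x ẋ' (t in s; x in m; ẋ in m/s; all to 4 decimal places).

1 0.5620 0.5261 2.2419
2 0.8390 1.3237 3.9062

phase 1: p=-0.1508, T=0.562, ωT=1.840157, cosh=3.228158, sinh=3.069366; start (x,ẋ)=(-0.067100, 0.433900) → end (x,ẋ)=(0.526140, 2.241885)
phase 2: p=0.3266, T=0.277, ωT=0.906981, cosh=1.440288, sinh=1.036546; start (x,ẋ)=(0.526140, 2.241885) → end (x,ẋ)=(1.323709, 3.906189)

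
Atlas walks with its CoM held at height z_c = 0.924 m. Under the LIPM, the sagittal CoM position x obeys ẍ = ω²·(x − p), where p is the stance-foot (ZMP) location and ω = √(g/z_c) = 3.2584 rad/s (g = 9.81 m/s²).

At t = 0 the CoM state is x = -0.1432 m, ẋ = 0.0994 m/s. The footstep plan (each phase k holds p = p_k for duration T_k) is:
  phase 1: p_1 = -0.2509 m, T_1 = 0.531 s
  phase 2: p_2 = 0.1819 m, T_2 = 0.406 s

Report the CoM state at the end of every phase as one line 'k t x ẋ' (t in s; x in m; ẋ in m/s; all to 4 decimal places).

1 0.5310 0.1458 1.2481
2 0.9370 0.7773 2.3039

phase 1: p=-0.2509, T=0.531, ωT=1.730210, cosh=2.909544, sinh=2.732297; start (x,ẋ)=(-0.143200, 0.099400) → end (x,ẋ)=(0.145809, 1.248053)
phase 2: p=0.1819, T=0.406, ωT=1.322910, cosh=2.010346, sinh=1.743987; start (x,ẋ)=(0.145809, 1.248053) → end (x,ẋ)=(0.777337, 2.303925)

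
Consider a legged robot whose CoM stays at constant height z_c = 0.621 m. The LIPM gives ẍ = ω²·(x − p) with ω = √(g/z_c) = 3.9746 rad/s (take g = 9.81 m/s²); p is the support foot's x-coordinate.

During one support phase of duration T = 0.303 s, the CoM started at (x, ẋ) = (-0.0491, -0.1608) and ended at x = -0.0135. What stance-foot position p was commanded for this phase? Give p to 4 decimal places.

ωT = 3.9746·0.303 = 1.204304; cosh(ωT) = 1.817169, sinh(ωT) = 1.517268
x(T) = p + (x₀−p)·cosh(ωT) + (ẋ₀/ω)·sinh(ωT) ⇒ p·(1 − cosh) = x(T) − x₀·cosh − (ẋ₀/ω)·sinh
numerator   = -0.0135 − (-0.0491)·1.817169 − (-0.1608/3.9746)·1.517268 = 0.137107
denominator = 1 − 1.817169 = -0.817169
p = 0.137107 / -0.817169 = -0.1678

p = -0.1678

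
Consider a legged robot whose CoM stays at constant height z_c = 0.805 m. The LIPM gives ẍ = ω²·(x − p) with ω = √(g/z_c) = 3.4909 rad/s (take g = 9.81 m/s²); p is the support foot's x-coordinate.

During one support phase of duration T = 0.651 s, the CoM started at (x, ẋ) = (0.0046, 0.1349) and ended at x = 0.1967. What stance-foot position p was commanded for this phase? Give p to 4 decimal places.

p = 0.0029

ωT = 3.4909·0.651 = 2.272576; cosh(ωT) = 4.903706, sinh(ωT) = 4.800660
x(T) = p + (x₀−p)·cosh(ωT) + (ẋ₀/ω)·sinh(ωT) ⇒ p·(1 − cosh) = x(T) − x₀·cosh − (ẋ₀/ω)·sinh
numerator   = 0.1967 − (0.0046)·4.903706 − (0.1349/3.4909)·4.800660 = -0.011371
denominator = 1 − 4.903706 = -3.903706
p = -0.011371 / -3.903706 = 0.0029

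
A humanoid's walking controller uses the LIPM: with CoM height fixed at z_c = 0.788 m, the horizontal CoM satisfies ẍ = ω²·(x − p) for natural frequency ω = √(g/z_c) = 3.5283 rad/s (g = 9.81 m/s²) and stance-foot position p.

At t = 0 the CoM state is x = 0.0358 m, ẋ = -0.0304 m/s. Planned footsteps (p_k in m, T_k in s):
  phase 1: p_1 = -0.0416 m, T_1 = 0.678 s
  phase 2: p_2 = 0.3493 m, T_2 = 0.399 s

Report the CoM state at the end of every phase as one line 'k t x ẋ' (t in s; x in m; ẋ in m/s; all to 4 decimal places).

phase 1: p=-0.0416, T=0.678, ωT=2.392187, cosh=5.514411, sinh=5.422981; start (x,ẋ)=(0.035800, -0.030400) → end (x,ẋ)=(0.338491, 1.313326)
phase 2: p=0.3493, T=0.399, ωT=1.407792, cosh=2.165802, sinh=1.921119; start (x,ẋ)=(0.338491, 1.313326) → end (x,ẋ)=(1.040980, 2.771136)

1 0.6780 0.3385 1.3133
2 1.0770 1.0410 2.7711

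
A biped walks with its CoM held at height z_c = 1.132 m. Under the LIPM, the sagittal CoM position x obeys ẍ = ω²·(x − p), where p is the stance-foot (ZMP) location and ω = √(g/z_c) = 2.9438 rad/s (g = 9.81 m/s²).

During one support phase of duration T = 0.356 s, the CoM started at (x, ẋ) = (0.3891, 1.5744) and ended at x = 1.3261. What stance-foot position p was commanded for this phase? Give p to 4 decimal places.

ωT = 2.9438·0.356 = 1.047993; cosh(ωT) = 1.601281, sinh(ωT) = 1.250640
x(T) = p + (x₀−p)·cosh(ωT) + (ẋ₀/ω)·sinh(ωT) ⇒ p·(1 − cosh) = x(T) − x₀·cosh − (ẋ₀/ω)·sinh
numerator   = 1.3261 − (0.3891)·1.601281 − (1.5744/2.9438)·1.250640 = 0.034176
denominator = 1 − 1.601281 = -0.601281
p = 0.034176 / -0.601281 = -0.0568

p = -0.0568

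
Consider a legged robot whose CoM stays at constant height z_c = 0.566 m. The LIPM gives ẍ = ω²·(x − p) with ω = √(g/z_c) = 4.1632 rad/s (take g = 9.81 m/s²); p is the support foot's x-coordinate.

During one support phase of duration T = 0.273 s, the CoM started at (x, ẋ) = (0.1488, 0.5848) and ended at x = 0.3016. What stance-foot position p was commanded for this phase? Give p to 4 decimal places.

ωT = 4.1632·0.273 = 1.136554; cosh(ωT) = 1.718467, sinh(ωT) = 1.397544
x(T) = p + (x₀−p)·cosh(ωT) + (ẋ₀/ω)·sinh(ωT) ⇒ p·(1 − cosh) = x(T) − x₀·cosh − (ẋ₀/ω)·sinh
numerator   = 0.3016 − (0.1488)·1.718467 − (0.5848/4.1632)·1.397544 = -0.150419
denominator = 1 − 1.718467 = -0.718467
p = -0.150419 / -0.718467 = 0.2094

p = 0.2094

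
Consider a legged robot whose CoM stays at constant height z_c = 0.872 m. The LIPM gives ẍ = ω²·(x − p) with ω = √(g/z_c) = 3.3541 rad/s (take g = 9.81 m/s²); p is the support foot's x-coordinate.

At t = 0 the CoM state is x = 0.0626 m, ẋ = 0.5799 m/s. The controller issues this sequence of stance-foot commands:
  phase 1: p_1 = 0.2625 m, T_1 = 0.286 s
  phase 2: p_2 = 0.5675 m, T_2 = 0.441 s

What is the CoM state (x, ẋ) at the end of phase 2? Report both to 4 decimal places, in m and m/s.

phase 1: p=0.2625, T=0.286, ωT=0.959273, cosh=1.496484, sinh=1.113313; start (x,ẋ)=(0.062600, 0.579900) → end (x,ẋ)=(0.155837, 0.121352)
phase 2: p=0.5675, T=0.441, ωT=1.479158, cosh=2.308539, sinh=2.080710; start (x,ẋ)=(0.155837, 0.121352) → end (x,ẋ)=(-0.307560, -2.592815)

x = -0.3076, ẋ = -2.5928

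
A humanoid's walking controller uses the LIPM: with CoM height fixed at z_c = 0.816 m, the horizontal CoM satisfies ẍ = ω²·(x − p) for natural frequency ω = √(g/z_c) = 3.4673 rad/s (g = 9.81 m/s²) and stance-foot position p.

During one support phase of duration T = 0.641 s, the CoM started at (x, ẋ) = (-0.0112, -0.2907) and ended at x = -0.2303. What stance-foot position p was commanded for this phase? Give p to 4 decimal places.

p = -0.0557

ωT = 3.4673·0.641 = 2.222539; cosh(ωT) = 4.669537, sinh(ωT) = 4.561204
x(T) = p + (x₀−p)·cosh(ωT) + (ẋ₀/ω)·sinh(ωT) ⇒ p·(1 − cosh) = x(T) − x₀·cosh − (ẋ₀/ω)·sinh
numerator   = -0.2303 − (-0.0112)·4.669537 − (-0.2907/3.4673)·4.561204 = 0.204412
denominator = 1 − 4.669537 = -3.669537
p = 0.204412 / -3.669537 = -0.0557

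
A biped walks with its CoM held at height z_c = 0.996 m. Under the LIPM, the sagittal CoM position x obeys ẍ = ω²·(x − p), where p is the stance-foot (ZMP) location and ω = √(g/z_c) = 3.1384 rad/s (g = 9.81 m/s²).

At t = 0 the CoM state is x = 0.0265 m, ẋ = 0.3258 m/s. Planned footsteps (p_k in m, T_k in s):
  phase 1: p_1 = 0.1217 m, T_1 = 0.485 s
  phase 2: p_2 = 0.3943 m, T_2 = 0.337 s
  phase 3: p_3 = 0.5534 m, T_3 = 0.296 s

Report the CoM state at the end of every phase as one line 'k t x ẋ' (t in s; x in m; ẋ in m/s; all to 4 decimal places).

phase 1: p=0.1217, T=0.485, ωT=1.522124, cosh=2.400097, sinh=2.181850; start (x,ẋ)=(0.026500, 0.325800) → end (x,ẋ)=(0.119710, 0.130068)
phase 2: p=0.3943, T=0.337, ωT=1.057641, cosh=1.613422, sinh=1.266148; start (x,ẋ)=(0.119710, 0.130068) → end (x,ẋ)=(0.003746, -0.881276)
phase 3: p=0.5534, T=0.296, ωT=0.928966, cosh=1.463426, sinh=1.068465; start (x,ẋ)=(0.003746, -0.881276) → end (x,ẋ)=(-0.551008, -3.132822)

1 0.4850 0.1197 0.1301
2 0.8220 0.0037 -0.8813
3 1.1180 -0.5510 -3.1328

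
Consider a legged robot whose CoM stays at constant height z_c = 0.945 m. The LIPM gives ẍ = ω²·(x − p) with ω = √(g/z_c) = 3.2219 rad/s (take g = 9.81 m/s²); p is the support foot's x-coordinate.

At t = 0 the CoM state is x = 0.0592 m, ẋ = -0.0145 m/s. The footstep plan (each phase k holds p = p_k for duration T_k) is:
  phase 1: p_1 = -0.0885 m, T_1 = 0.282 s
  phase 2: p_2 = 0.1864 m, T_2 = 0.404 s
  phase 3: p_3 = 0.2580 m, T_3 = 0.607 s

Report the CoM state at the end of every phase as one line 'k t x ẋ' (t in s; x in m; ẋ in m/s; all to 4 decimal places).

1 0.2820 0.1198 0.4735
2 0.6860 0.3050 0.5693
3 1.2930 1.0395 2.5770

phase 1: p=-0.0885, T=0.282, ωT=0.908576, cosh=1.441942, sinh=1.038844; start (x,ẋ)=(0.059200, -0.014500) → end (x,ẋ)=(0.119800, 0.473452)
phase 2: p=0.1864, T=0.404, ωT=1.301648, cosh=1.973715, sinh=1.701632; start (x,ẋ)=(0.119800, 0.473452) → end (x,ẋ)=(0.305001, 0.569323)
phase 3: p=0.2580, T=0.607, ωT=1.955693, cosh=3.605142, sinh=3.463676; start (x,ẋ)=(0.305001, 0.569323) → end (x,ẋ)=(1.039491, 2.577004)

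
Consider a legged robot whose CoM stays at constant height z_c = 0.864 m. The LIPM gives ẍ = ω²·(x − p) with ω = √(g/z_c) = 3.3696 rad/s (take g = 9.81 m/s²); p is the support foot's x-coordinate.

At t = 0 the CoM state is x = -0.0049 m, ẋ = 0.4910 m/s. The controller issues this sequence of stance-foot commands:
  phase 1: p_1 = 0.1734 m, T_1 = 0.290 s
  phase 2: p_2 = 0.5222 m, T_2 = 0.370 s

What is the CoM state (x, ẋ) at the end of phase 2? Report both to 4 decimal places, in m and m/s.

phase 1: p=0.1734, T=0.290, ωT=0.977184, cosh=1.516667, sinh=1.140297; start (x,ẋ)=(-0.004900, 0.491000) → end (x,ẋ)=(0.069136, 0.059593)
phase 2: p=0.5222, T=0.370, ωT=1.246752, cosh=1.883231, sinh=1.595794; start (x,ẋ)=(0.069136, 0.059593) → end (x,ẋ)=(-0.302801, -2.323981)

x = -0.3028, ẋ = -2.3240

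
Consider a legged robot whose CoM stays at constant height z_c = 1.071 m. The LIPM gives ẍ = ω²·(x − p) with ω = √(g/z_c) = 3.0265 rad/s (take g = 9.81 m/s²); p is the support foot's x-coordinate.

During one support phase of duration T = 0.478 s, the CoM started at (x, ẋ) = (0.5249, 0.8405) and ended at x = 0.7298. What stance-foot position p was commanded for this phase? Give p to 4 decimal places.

ωT = 3.0265·0.478 = 1.446667; cosh(ωT) = 2.242141, sinh(ωT) = 2.006788
x(T) = p + (x₀−p)·cosh(ωT) + (ẋ₀/ω)·sinh(ωT) ⇒ p·(1 − cosh) = x(T) − x₀·cosh − (ẋ₀/ω)·sinh
numerator   = 0.7298 − (0.5249)·2.242141 − (0.8405/3.0265)·2.006788 = -1.004412
denominator = 1 − 2.242141 = -1.242141
p = -1.004412 / -1.242141 = 0.8086

p = 0.8086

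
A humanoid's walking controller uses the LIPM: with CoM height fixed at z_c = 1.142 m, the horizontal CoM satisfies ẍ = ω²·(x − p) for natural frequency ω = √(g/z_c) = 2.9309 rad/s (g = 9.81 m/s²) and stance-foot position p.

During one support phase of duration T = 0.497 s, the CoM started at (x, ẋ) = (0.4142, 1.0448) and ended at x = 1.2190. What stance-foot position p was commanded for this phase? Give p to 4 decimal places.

ωT = 2.9309·0.497 = 1.456657; cosh(ωT) = 2.262302, sinh(ωT) = 2.029288
x(T) = p + (x₀−p)·cosh(ωT) + (ẋ₀/ω)·sinh(ωT) ⇒ p·(1 − cosh) = x(T) − x₀·cosh − (ẋ₀/ω)·sinh
numerator   = 1.2190 − (0.4142)·2.262302 − (1.0448/2.9309)·2.029288 = -0.441441
denominator = 1 − 2.262302 = -1.262302
p = -0.441441 / -1.262302 = 0.3497

p = 0.3497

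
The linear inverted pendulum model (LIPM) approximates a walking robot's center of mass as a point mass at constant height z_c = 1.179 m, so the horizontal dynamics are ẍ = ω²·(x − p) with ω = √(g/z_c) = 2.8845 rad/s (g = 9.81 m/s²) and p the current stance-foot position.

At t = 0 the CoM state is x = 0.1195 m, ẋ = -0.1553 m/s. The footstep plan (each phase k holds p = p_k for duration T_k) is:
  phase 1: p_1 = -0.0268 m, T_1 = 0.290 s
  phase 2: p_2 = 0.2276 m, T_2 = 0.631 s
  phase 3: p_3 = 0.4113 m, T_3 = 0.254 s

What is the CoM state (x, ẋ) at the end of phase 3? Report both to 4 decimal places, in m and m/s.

x = -0.0936, ẋ = -1.1640

phase 1: p=-0.0268, T=0.290, ωT=0.836505, cosh=1.370754, sinh=0.937532; start (x,ẋ)=(0.119500, -0.155300) → end (x,ẋ)=(0.123265, 0.182763)
phase 2: p=0.2276, T=0.631, ωT=1.820120, cosh=3.167301, sinh=3.005295; start (x,ẋ)=(0.123265, 0.182763) → end (x,ẋ)=(0.087556, -0.325592)
phase 3: p=0.4113, T=0.254, ωT=0.732663, cosh=1.280621, sinh=0.799993; start (x,ẋ)=(0.087556, -0.325592) → end (x,ẋ)=(-0.093594, -1.164026)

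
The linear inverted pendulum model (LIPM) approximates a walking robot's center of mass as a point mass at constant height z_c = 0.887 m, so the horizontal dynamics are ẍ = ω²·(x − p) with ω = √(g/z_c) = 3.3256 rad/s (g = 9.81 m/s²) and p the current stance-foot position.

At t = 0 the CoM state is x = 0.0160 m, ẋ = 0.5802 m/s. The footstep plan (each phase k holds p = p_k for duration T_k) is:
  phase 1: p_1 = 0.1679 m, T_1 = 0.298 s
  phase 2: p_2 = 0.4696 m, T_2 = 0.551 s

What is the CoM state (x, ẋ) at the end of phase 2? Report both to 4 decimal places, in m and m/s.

phase 1: p=0.1679, T=0.298, ωT=0.991029, cosh=1.532600, sinh=1.161405; start (x,ẋ)=(0.016000, 0.580200) → end (x,ẋ)=(0.137722, 0.302521)
phase 2: p=0.4696, T=0.551, ωT=1.832406, cosh=3.204465, sinh=3.044436; start (x,ẋ)=(0.137722, 0.302521) → end (x,ẋ)=(-0.316946, -2.390705)

x = -0.3169, ẋ = -2.3907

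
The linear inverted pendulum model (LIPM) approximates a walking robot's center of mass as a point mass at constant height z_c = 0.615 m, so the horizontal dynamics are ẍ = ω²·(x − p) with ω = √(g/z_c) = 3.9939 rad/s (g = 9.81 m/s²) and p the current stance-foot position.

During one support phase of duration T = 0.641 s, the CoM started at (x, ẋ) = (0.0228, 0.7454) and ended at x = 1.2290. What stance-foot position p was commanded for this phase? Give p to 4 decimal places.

p = 0.0217

ωT = 3.9939·0.641 = 2.560090; cosh(ωT) = 6.507139, sinh(ωT) = 6.429841
x(T) = p + (x₀−p)·cosh(ωT) + (ẋ₀/ω)·sinh(ωT) ⇒ p·(1 − cosh) = x(T) − x₀·cosh − (ẋ₀/ω)·sinh
numerator   = 1.2290 − (0.0228)·6.507139 − (0.7454/3.9939)·6.429841 = -0.119394
denominator = 1 − 6.507139 = -5.507139
p = -0.119394 / -5.507139 = 0.0217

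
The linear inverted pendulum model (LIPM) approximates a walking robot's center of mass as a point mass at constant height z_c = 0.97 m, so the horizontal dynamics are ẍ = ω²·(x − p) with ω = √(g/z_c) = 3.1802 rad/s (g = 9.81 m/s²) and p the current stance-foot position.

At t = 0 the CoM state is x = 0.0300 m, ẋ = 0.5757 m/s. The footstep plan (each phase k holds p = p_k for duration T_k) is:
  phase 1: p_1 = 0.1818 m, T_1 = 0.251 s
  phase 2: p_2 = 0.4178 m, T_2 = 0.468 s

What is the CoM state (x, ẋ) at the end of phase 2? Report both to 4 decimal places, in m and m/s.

x = -0.0046, ẋ = -1.0665

phase 1: p=0.1818, T=0.251, ωT=0.798230, cosh=1.335865, sinh=0.885740; start (x,ẋ)=(0.030000, 0.575700) → end (x,ẋ)=(0.139358, 0.341463)
phase 2: p=0.4178, T=0.468, ωT=1.488334, cosh=2.327728, sinh=2.101980; start (x,ẋ)=(0.139358, 0.341463) → end (x,ẋ)=(-0.004645, -1.066473)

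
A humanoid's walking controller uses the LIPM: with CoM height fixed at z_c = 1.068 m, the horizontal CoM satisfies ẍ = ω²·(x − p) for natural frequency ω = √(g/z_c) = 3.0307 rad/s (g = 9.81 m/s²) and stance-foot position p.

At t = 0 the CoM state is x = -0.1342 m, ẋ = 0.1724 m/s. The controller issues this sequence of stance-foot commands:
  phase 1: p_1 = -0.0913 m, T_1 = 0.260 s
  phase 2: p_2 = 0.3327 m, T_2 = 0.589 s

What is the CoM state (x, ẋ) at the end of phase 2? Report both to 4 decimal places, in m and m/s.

phase 1: p=-0.0913, T=0.260, ωT=0.787982, cosh=1.326858, sinh=0.872096; start (x,ẋ)=(-0.134200, 0.172400) → end (x,ẋ)=(-0.098613, 0.115363)
phase 2: p=0.3327, T=0.589, ωT=1.785082, cosh=3.063927, sinh=2.896144; start (x,ẋ)=(-0.098613, 0.115363) → end (x,ẋ)=(-0.878572, -3.432322)

x = -0.8786, ẋ = -3.4323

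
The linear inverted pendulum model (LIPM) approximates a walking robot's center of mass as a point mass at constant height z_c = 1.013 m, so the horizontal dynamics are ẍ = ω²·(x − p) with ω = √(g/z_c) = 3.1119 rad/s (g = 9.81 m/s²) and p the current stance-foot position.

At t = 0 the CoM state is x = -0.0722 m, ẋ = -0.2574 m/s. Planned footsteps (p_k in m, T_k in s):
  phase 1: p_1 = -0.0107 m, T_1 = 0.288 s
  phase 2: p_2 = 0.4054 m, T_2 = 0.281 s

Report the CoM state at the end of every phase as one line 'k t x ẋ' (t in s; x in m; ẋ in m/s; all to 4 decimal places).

phase 1: p=-0.0107, T=0.288, ωT=0.896227, cosh=1.429224, sinh=1.021117; start (x,ẋ)=(-0.072200, -0.257400) → end (x,ẋ)=(-0.183059, -0.563306)
phase 2: p=0.4054, T=0.281, ωT=0.874444, cosh=1.407318, sinh=0.990224; start (x,ẋ)=(-0.183059, -0.563306) → end (x,ẋ)=(-0.601995, -2.606072)

1 0.2880 -0.1831 -0.5633
2 0.5690 -0.6020 -2.6061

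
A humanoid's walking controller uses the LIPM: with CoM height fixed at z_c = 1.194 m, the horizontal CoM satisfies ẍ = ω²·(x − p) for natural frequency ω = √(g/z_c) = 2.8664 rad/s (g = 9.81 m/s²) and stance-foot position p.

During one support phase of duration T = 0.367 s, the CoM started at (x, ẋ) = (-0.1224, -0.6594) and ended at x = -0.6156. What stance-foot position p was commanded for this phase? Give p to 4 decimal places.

p = 0.2141

ωT = 2.8664·0.367 = 1.051969; cosh(ωT) = 1.606266, sinh(ωT) = 1.257017
x(T) = p + (x₀−p)·cosh(ωT) + (ẋ₀/ω)·sinh(ωT) ⇒ p·(1 − cosh) = x(T) − x₀·cosh − (ẋ₀/ω)·sinh
numerator   = -0.6156 − (-0.1224)·1.606266 − (-0.6594/2.8664)·1.257017 = -0.129823
denominator = 1 − 1.606266 = -0.606266
p = -0.129823 / -0.606266 = 0.2141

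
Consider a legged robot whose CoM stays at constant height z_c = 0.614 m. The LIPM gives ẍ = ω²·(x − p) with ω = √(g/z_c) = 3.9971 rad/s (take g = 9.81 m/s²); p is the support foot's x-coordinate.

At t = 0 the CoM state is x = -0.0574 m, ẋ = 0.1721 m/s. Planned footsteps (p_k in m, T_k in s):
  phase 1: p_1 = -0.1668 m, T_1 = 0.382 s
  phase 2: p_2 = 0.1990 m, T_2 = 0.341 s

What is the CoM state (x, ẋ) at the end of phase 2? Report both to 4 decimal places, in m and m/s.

phase 1: p=-0.1668, T=0.382, ωT=1.526892, cosh=2.410528, sinh=2.193319; start (x,ẋ)=(-0.057400, 0.172100) → end (x,ẋ)=(0.191348, 1.373952)
phase 2: p=0.1990, T=0.341, ωT=1.363011, cosh=2.081916, sinh=1.826027; start (x,ẋ)=(0.191348, 1.373952) → end (x,ẋ)=(0.810742, 2.804601)

x = 0.8107, ẋ = 2.8046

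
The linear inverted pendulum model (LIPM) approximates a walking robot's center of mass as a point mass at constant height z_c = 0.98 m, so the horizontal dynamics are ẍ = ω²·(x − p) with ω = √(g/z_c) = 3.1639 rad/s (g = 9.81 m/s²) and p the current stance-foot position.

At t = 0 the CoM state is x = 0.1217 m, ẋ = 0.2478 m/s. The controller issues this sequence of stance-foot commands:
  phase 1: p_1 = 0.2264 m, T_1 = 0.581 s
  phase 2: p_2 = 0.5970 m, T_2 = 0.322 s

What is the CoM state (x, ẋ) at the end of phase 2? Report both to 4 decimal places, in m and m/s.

x = -0.2180, ẋ = -2.1220

phase 1: p=0.2264, T=0.581, ωT=1.838226, cosh=3.222238, sinh=3.063139; start (x,ẋ)=(0.121700, 0.247800) → end (x,ẋ)=(0.128940, -0.216226)
phase 2: p=0.5970, T=0.322, ωT=1.018776, cosh=1.565419, sinh=1.204383; start (x,ẋ)=(0.128940, -0.216226) → end (x,ẋ)=(-0.218020, -2.122048)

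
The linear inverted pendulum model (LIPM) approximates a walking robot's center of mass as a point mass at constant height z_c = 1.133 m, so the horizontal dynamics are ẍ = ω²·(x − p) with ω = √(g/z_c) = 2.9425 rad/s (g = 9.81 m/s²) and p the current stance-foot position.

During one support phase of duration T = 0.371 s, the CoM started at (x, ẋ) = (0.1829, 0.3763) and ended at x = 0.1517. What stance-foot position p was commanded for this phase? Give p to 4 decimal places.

ωT = 2.9425·0.371 = 1.091668; cosh(ωT) = 1.657447, sinh(ωT) = 1.321791
x(T) = p + (x₀−p)·cosh(ωT) + (ẋ₀/ω)·sinh(ωT) ⇒ p·(1 − cosh) = x(T) − x₀·cosh − (ẋ₀/ω)·sinh
numerator   = 0.1517 − (0.1829)·1.657447 − (0.3763/2.9425)·1.321791 = -0.320484
denominator = 1 − 1.657447 = -0.657447
p = -0.320484 / -0.657447 = 0.4875

p = 0.4875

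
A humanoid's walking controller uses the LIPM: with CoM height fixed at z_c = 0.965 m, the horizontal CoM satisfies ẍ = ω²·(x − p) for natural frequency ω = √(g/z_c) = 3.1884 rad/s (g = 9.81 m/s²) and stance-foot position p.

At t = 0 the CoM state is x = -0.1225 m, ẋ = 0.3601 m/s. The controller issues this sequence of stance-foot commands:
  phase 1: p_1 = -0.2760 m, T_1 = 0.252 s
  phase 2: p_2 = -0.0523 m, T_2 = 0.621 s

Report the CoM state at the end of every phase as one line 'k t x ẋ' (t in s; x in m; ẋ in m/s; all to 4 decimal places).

1 0.2520 0.0306 0.9197
2 0.8730 1.2783 4.3329

phase 1: p=-0.2760, T=0.252, ωT=0.803477, cosh=1.340531, sinh=0.892761; start (x,ẋ)=(-0.122500, 0.360100) → end (x,ẋ)=(0.030601, 0.919660)
phase 2: p=-0.0523, T=0.621, ωT=1.979996, cosh=3.690393, sinh=3.552324; start (x,ẋ)=(0.030601, 0.919660) → end (x,ẋ)=(1.278265, 4.332857)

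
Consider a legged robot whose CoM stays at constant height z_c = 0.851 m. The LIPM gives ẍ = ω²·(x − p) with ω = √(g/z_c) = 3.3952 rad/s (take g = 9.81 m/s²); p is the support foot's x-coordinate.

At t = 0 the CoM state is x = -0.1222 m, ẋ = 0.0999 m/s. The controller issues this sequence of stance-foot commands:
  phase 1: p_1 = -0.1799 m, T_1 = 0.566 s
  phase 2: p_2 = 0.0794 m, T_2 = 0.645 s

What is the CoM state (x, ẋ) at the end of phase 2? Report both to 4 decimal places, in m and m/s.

x = 1.5660, ẋ = 5.1441

phase 1: p=-0.1799, T=0.566, ωT=1.921683, cosh=3.489405, sinh=3.343044; start (x,ẋ)=(-0.122200, 0.099900) → end (x,ẋ)=(0.119804, 1.003504)
phase 2: p=0.0794, T=0.645, ωT=2.189904, cosh=4.523141, sinh=4.411214; start (x,ẋ)=(0.119804, 1.003504) → end (x,ẋ)=(1.565956, 5.144120)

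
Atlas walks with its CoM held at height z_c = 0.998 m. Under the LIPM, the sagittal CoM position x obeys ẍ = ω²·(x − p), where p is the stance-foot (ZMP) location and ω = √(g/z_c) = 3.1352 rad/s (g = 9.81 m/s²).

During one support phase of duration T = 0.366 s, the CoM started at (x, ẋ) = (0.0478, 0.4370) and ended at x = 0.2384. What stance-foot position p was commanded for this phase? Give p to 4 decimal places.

p = 0.0571

ωT = 3.1352·0.366 = 1.147483; cosh(ωT) = 1.733845, sinh(ωT) = 1.416410
x(T) = p + (x₀−p)·cosh(ωT) + (ẋ₀/ω)·sinh(ωT) ⇒ p·(1 − cosh) = x(T) − x₀·cosh − (ẋ₀/ω)·sinh
numerator   = 0.2384 − (0.0478)·1.733845 − (0.4370/3.1352)·1.416410 = -0.041904
denominator = 1 − 1.733845 = -0.733845
p = -0.041904 / -0.733845 = 0.0571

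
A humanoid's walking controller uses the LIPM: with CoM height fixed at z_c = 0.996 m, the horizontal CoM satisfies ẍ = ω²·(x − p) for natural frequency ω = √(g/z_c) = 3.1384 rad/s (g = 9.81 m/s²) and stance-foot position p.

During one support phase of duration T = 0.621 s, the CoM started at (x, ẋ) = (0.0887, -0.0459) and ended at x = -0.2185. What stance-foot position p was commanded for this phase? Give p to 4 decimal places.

p = 0.1882

ωT = 3.1384·0.621 = 1.948946; cosh(ωT) = 3.581855, sinh(ωT) = 3.439431
x(T) = p + (x₀−p)·cosh(ωT) + (ẋ₀/ω)·sinh(ωT) ⇒ p·(1 − cosh) = x(T) − x₀·cosh − (ẋ₀/ω)·sinh
numerator   = -0.2185 − (0.0887)·3.581855 − (-0.0459/3.1384)·3.439431 = -0.485908
denominator = 1 − 3.581855 = -2.581855
p = -0.485908 / -2.581855 = 0.1882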